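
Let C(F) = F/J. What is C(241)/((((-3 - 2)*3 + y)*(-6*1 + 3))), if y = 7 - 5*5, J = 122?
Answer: 241/12078 ≈ 0.019954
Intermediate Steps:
C(F) = F/122
y = -18 (y = 7 - 25 = -18)
C(241)/((((-3 - 2)*3 + y)*(-6*1 + 3))) = ((1/122)*241)/((((-3 - 2)*3 - 18)*(-6*1 + 3))) = 241/(122*(((-5*3 - 18)*(-6 + 3)))) = 241/(122*(((-15 - 18)*(-3)))) = 241/(122*((-33*(-3)))) = (241/122)/99 = (241/122)*(1/99) = 241/12078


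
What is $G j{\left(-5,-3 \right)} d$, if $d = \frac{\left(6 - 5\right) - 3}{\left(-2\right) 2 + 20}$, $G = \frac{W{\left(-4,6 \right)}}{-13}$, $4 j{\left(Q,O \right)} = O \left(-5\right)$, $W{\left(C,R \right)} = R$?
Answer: $\frac{45}{208} \approx 0.21635$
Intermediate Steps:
$j{\left(Q,O \right)} = - \frac{5 O}{4}$ ($j{\left(Q,O \right)} = \frac{O \left(-5\right)}{4} = \frac{\left(-5\right) O}{4} = - \frac{5 O}{4}$)
$G = - \frac{6}{13}$ ($G = \frac{6}{-13} = 6 \left(- \frac{1}{13}\right) = - \frac{6}{13} \approx -0.46154$)
$d = - \frac{1}{8}$ ($d = \frac{1 - 3}{-4 + 20} = - \frac{2}{16} = \left(-2\right) \frac{1}{16} = - \frac{1}{8} \approx -0.125$)
$G j{\left(-5,-3 \right)} d = - \frac{6 \left(\left(- \frac{5}{4}\right) \left(-3\right)\right)}{13} \left(- \frac{1}{8}\right) = \left(- \frac{6}{13}\right) \frac{15}{4} \left(- \frac{1}{8}\right) = \left(- \frac{45}{26}\right) \left(- \frac{1}{8}\right) = \frac{45}{208}$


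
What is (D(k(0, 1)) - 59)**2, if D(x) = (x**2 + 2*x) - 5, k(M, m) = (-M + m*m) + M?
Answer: 3721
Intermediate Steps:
k(M, m) = m**2 (k(M, m) = (-M + m**2) + M = (m**2 - M) + M = m**2)
D(x) = -5 + x**2 + 2*x
(D(k(0, 1)) - 59)**2 = ((-5 + (1**2)**2 + 2*1**2) - 59)**2 = ((-5 + 1**2 + 2*1) - 59)**2 = ((-5 + 1 + 2) - 59)**2 = (-2 - 59)**2 = (-61)**2 = 3721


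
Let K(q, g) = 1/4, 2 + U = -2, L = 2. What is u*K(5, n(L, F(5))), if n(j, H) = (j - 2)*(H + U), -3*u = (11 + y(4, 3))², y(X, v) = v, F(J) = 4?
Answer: -49/3 ≈ -16.333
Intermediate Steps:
U = -4 (U = -2 - 2 = -4)
u = -196/3 (u = -(11 + 3)²/3 = -⅓*14² = -⅓*196 = -196/3 ≈ -65.333)
n(j, H) = (-4 + H)*(-2 + j) (n(j, H) = (j - 2)*(H - 4) = (-2 + j)*(-4 + H) = (-4 + H)*(-2 + j))
K(q, g) = ¼
u*K(5, n(L, F(5))) = -196/3*¼ = -49/3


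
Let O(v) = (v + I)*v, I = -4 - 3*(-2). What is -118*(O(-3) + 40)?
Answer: -5074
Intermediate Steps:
I = 2 (I = -4 + 6 = 2)
O(v) = v*(2 + v) (O(v) = (v + 2)*v = (2 + v)*v = v*(2 + v))
-118*(O(-3) + 40) = -118*(-3*(2 - 3) + 40) = -118*(-3*(-1) + 40) = -118*(3 + 40) = -118*43 = -5074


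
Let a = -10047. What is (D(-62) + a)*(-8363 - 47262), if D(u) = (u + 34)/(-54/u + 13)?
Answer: 24035996375/43 ≈ 5.5898e+8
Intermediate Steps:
D(u) = (34 + u)/(13 - 54/u)
(D(-62) + a)*(-8363 - 47262) = (-62*(34 - 62)/(-54 + 13*(-62)) - 10047)*(-8363 - 47262) = (-62*(-28)/(-54 - 806) - 10047)*(-55625) = (-62*(-28)/(-860) - 10047)*(-55625) = (-62*(-1/860)*(-28) - 10047)*(-55625) = (-434/215 - 10047)*(-55625) = -2160539/215*(-55625) = 24035996375/43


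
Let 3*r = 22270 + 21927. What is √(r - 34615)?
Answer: 16*I*√699/3 ≈ 141.01*I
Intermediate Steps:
r = 44197/3 (r = (22270 + 21927)/3 = (⅓)*44197 = 44197/3 ≈ 14732.)
√(r - 34615) = √(44197/3 - 34615) = √(-59648/3) = 16*I*√699/3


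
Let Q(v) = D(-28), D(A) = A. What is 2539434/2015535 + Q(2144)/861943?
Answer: 729596975094/579092094835 ≈ 1.2599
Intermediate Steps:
Q(v) = -28
2539434/2015535 + Q(2144)/861943 = 2539434/2015535 - 28/861943 = 2539434*(1/2015535) - 28*1/861943 = 846478/671845 - 28/861943 = 729596975094/579092094835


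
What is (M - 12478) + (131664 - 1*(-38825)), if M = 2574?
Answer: 160585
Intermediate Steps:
(M - 12478) + (131664 - 1*(-38825)) = (2574 - 12478) + (131664 - 1*(-38825)) = -9904 + (131664 + 38825) = -9904 + 170489 = 160585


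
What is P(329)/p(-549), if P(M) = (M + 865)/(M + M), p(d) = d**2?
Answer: 199/33053643 ≈ 6.0205e-6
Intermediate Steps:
P(M) = (865 + M)/(2*M) (P(M) = (865 + M)/((2*M)) = (865 + M)*(1/(2*M)) = (865 + M)/(2*M))
P(329)/p(-549) = ((1/2)*(865 + 329)/329)/((-549)**2) = ((1/2)*(1/329)*1194)/301401 = (597/329)*(1/301401) = 199/33053643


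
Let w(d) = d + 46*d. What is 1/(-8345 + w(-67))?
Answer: -1/11494 ≈ -8.7002e-5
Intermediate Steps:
w(d) = 47*d
1/(-8345 + w(-67)) = 1/(-8345 + 47*(-67)) = 1/(-8345 - 3149) = 1/(-11494) = -1/11494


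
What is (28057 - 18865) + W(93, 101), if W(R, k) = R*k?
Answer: 18585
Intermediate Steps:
(28057 - 18865) + W(93, 101) = (28057 - 18865) + 93*101 = 9192 + 9393 = 18585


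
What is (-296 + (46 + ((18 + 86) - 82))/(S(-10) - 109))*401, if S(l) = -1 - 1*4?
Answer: -6779306/57 ≈ -1.1894e+5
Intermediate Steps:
S(l) = -5 (S(l) = -1 - 4 = -5)
(-296 + (46 + ((18 + 86) - 82))/(S(-10) - 109))*401 = (-296 + (46 + ((18 + 86) - 82))/(-5 - 109))*401 = (-296 + (46 + (104 - 82))/(-114))*401 = (-296 + (46 + 22)*(-1/114))*401 = (-296 + 68*(-1/114))*401 = (-296 - 34/57)*401 = -16906/57*401 = -6779306/57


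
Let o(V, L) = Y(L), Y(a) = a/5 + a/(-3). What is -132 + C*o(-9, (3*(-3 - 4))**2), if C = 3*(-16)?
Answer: 13452/5 ≈ 2690.4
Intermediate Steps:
Y(a) = -2*a/15 (Y(a) = a*(1/5) + a*(-1/3) = a/5 - a/3 = -2*a/15)
o(V, L) = -2*L/15
C = -48
-132 + C*o(-9, (3*(-3 - 4))**2) = -132 - (-32)*(3*(-3 - 4))**2/5 = -132 - (-32)*(3*(-7))**2/5 = -132 - (-32)*(-21)**2/5 = -132 - (-32)*441/5 = -132 - 48*(-294/5) = -132 + 14112/5 = 13452/5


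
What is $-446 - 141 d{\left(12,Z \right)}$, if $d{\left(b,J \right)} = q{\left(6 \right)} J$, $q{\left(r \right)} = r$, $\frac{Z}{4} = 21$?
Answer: $-71510$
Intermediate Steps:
$Z = 84$ ($Z = 4 \cdot 21 = 84$)
$d{\left(b,J \right)} = 6 J$
$-446 - 141 d{\left(12,Z \right)} = -446 - 141 \cdot 6 \cdot 84 = -446 - 71064 = -71510$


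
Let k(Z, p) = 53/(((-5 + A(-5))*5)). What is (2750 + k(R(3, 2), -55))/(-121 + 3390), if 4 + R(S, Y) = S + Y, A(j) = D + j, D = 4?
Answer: 82447/98070 ≈ 0.84070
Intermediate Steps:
A(j) = 4 + j
R(S, Y) = -4 + S + Y (R(S, Y) = -4 + (S + Y) = -4 + S + Y)
k(Z, p) = -53/30 (k(Z, p) = 53/(((-5 + (4 - 5))*5)) = 53/(((-5 - 1)*5)) = 53/((-6*5)) = 53/(-30) = 53*(-1/30) = -53/30)
(2750 + k(R(3, 2), -55))/(-121 + 3390) = (2750 - 53/30)/(-121 + 3390) = (82447/30)/3269 = (82447/30)*(1/3269) = 82447/98070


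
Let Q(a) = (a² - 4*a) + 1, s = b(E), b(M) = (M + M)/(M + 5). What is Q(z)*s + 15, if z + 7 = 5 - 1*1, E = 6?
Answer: 39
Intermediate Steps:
z = -3 (z = -7 + (5 - 1*1) = -7 + (5 - 1) = -7 + 4 = -3)
b(M) = 2*M/(5 + M) (b(M) = (2*M)/(5 + M) = 2*M/(5 + M))
s = 12/11 (s = 2*6/(5 + 6) = 2*6/11 = 2*6*(1/11) = 12/11 ≈ 1.0909)
Q(a) = 1 + a² - 4*a
Q(z)*s + 15 = (1 + (-3)² - 4*(-3))*(12/11) + 15 = (1 + 9 + 12)*(12/11) + 15 = 22*(12/11) + 15 = 24 + 15 = 39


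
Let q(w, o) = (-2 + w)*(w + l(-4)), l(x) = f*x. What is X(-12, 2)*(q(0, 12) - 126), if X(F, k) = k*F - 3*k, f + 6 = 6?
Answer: 3780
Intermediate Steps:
f = 0 (f = -6 + 6 = 0)
l(x) = 0 (l(x) = 0*x = 0)
q(w, o) = w*(-2 + w) (q(w, o) = (-2 + w)*(w + 0) = (-2 + w)*w = w*(-2 + w))
X(F, k) = -3*k + F*k (X(F, k) = F*k - 3*k = -3*k + F*k)
X(-12, 2)*(q(0, 12) - 126) = (2*(-3 - 12))*(0*(-2 + 0) - 126) = (2*(-15))*(0*(-2) - 126) = -30*(0 - 126) = -30*(-126) = 3780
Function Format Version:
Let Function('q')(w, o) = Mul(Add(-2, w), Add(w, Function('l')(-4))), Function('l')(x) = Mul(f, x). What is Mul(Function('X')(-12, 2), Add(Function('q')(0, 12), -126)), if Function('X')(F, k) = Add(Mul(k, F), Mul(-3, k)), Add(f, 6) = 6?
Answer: 3780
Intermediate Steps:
f = 0 (f = Add(-6, 6) = 0)
Function('l')(x) = 0 (Function('l')(x) = Mul(0, x) = 0)
Function('q')(w, o) = Mul(w, Add(-2, w)) (Function('q')(w, o) = Mul(Add(-2, w), Add(w, 0)) = Mul(Add(-2, w), w) = Mul(w, Add(-2, w)))
Function('X')(F, k) = Add(Mul(-3, k), Mul(F, k)) (Function('X')(F, k) = Add(Mul(F, k), Mul(-3, k)) = Add(Mul(-3, k), Mul(F, k)))
Mul(Function('X')(-12, 2), Add(Function('q')(0, 12), -126)) = Mul(Mul(2, Add(-3, -12)), Add(Mul(0, Add(-2, 0)), -126)) = Mul(Mul(2, -15), Add(Mul(0, -2), -126)) = Mul(-30, Add(0, -126)) = Mul(-30, -126) = 3780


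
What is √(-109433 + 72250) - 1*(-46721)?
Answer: 46721 + 19*I*√103 ≈ 46721.0 + 192.83*I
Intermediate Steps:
√(-109433 + 72250) - 1*(-46721) = √(-37183) + 46721 = 19*I*√103 + 46721 = 46721 + 19*I*√103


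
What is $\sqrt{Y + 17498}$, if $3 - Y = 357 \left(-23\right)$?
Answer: $4 \sqrt{1607} \approx 160.35$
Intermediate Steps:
$Y = 8214$ ($Y = 3 - 357 \left(-23\right) = 3 - -8211 = 3 + 8211 = 8214$)
$\sqrt{Y + 17498} = \sqrt{8214 + 17498} = \sqrt{25712} = 4 \sqrt{1607}$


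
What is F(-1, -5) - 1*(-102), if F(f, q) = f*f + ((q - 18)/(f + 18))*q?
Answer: 1866/17 ≈ 109.76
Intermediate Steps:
F(f, q) = f**2 + q*(-18 + q)/(18 + f) (F(f, q) = f**2 + ((-18 + q)/(18 + f))*q = f**2 + q*(-18 + q)/(18 + f))
F(-1, -5) - 1*(-102) = ((-1)**3 + (-5)**2 - 18*(-5) + 18*(-1)**2)/(18 - 1) - 1*(-102) = (-1 + 25 + 90 + 18*1)/17 + 102 = (-1 + 25 + 90 + 18)/17 + 102 = (1/17)*132 + 102 = 132/17 + 102 = 1866/17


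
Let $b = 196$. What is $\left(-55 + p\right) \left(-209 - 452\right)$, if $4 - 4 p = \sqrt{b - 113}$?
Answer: $35694 + \frac{661 \sqrt{83}}{4} \approx 37200.0$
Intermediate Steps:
$p = 1 - \frac{\sqrt{83}}{4}$ ($p = 1 - \frac{\sqrt{196 - 113}}{4} = 1 - \frac{\sqrt{83}}{4} \approx -1.2776$)
$\left(-55 + p\right) \left(-209 - 452\right) = \left(-55 + \left(1 - \frac{\sqrt{83}}{4}\right)\right) \left(-209 - 452\right) = \left(-54 - \frac{\sqrt{83}}{4}\right) \left(-661\right) = 35694 + \frac{661 \sqrt{83}}{4}$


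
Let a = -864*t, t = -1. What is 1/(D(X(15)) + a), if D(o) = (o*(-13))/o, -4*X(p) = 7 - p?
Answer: 1/851 ≈ 0.0011751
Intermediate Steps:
X(p) = -7/4 + p/4 (X(p) = -(7 - p)/4 = -7/4 + p/4)
D(o) = -13 (D(o) = (-13*o)/o = -13)
a = 864 (a = -864*(-1) = 864)
1/(D(X(15)) + a) = 1/(-13 + 864) = 1/851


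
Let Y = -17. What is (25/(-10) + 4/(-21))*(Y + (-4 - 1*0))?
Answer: 113/2 ≈ 56.500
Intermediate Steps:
(25/(-10) + 4/(-21))*(Y + (-4 - 1*0)) = (25/(-10) + 4/(-21))*(-17 + (-4 - 1*0)) = (25*(-⅒) + 4*(-1/21))*(-17 + (-4 + 0)) = (-5/2 - 4/21)*(-17 - 4) = -113/42*(-21) = 113/2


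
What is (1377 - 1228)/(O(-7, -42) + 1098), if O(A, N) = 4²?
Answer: 149/1114 ≈ 0.13375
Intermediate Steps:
O(A, N) = 16
(1377 - 1228)/(O(-7, -42) + 1098) = (1377 - 1228)/(16 + 1098) = 149/1114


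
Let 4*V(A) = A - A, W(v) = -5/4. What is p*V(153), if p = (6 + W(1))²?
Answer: 0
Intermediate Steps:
W(v) = -5/4 (W(v) = -5*¼ = -5/4)
V(A) = 0 (V(A) = (A - A)/4 = (¼)*0 = 0)
p = 361/16 (p = (6 - 5/4)² = (19/4)² = 361/16 ≈ 22.563)
p*V(153) = (361/16)*0 = 0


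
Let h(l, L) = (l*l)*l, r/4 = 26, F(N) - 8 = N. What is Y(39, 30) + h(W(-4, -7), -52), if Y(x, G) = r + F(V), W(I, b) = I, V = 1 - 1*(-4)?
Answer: 53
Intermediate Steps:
V = 5 (V = 1 + 4 = 5)
F(N) = 8 + N
r = 104 (r = 4*26 = 104)
h(l, L) = l³ (h(l, L) = l²*l = l³)
Y(x, G) = 117 (Y(x, G) = 104 + (8 + 5) = 104 + 13 = 117)
Y(39, 30) + h(W(-4, -7), -52) = 117 + (-4)³ = 117 - 64 = 53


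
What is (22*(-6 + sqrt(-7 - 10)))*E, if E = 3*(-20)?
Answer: 7920 - 1320*I*sqrt(17) ≈ 7920.0 - 5442.5*I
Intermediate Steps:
E = -60
(22*(-6 + sqrt(-7 - 10)))*E = (22*(-6 + sqrt(-7 - 10)))*(-60) = (22*(-6 + sqrt(-17)))*(-60) = (22*(-6 + I*sqrt(17)))*(-60) = (-132 + 22*I*sqrt(17))*(-60) = 7920 - 1320*I*sqrt(17)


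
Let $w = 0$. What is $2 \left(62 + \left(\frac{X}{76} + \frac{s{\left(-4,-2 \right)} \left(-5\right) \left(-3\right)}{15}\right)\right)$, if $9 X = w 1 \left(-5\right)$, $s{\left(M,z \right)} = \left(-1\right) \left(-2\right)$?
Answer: $128$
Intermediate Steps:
$s{\left(M,z \right)} = 2$
$X = 0$ ($X = \frac{0 \cdot 1 \left(-5\right)}{9} = \frac{0 \left(-5\right)}{9} = \frac{1}{9} \cdot 0 = 0$)
$2 \left(62 + \left(\frac{X}{76} + \frac{s{\left(-4,-2 \right)} \left(-5\right) \left(-3\right)}{15}\right)\right) = 2 \left(62 + \left(\frac{0}{76} + \frac{2 \left(-5\right) \left(-3\right)}{15}\right)\right) = 2 \left(62 + \left(0 \cdot \frac{1}{76} + \left(-10\right) \left(-3\right) \frac{1}{15}\right)\right) = 2 \left(62 + \left(0 + 30 \cdot \frac{1}{15}\right)\right) = 2 \left(62 + \left(0 + 2\right)\right) = 2 \left(62 + 2\right) = 2 \cdot 64 = 128$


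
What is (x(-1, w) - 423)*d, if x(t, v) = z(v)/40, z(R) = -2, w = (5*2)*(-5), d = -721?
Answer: 6100381/20 ≈ 3.0502e+5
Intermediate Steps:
w = -50 (w = 10*(-5) = -50)
x(t, v) = -1/20 (x(t, v) = -2/40 = -2*1/40 = -1/20)
(x(-1, w) - 423)*d = (-1/20 - 423)*(-721) = -8461/20*(-721) = 6100381/20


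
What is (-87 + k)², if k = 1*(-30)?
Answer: 13689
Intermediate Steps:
k = -30
(-87 + k)² = (-87 - 30)² = (-117)² = 13689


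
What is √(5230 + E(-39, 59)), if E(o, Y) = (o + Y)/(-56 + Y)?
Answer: √47130/3 ≈ 72.365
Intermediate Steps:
E(o, Y) = (Y + o)/(-56 + Y)
√(5230 + E(-39, 59)) = √(5230 + (59 - 39)/(-56 + 59)) = √(5230 + 20/3) = √(15710/3) = √47130/3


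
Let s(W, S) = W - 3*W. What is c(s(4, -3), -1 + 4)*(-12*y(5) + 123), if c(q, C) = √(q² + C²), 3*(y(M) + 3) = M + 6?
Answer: 115*√73 ≈ 982.56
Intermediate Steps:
y(M) = -1 + M/3 (y(M) = -3 + (M + 6)/3 = -3 + (6 + M)/3 = -3 + (2 + M/3) = -1 + M/3)
s(W, S) = -2*W
c(q, C) = √(C² + q²)
c(s(4, -3), -1 + 4)*(-12*y(5) + 123) = √((-1 + 4)² + (-2*4)²)*(-12*(-1 + (⅓)*5) + 123) = √(3² + (-8)²)*(-12*(-1 + 5/3) + 123) = √(9 + 64)*(-12*⅔ + 123) = √73*(-8 + 123) = √73*115 = 115*√73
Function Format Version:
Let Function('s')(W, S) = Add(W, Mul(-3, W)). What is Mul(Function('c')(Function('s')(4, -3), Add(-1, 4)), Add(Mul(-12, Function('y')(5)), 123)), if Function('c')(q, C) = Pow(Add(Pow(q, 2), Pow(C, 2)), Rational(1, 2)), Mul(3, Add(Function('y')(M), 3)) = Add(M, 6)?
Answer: Mul(115, Pow(73, Rational(1, 2))) ≈ 982.56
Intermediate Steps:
Function('y')(M) = Add(-1, Mul(Rational(1, 3), M)) (Function('y')(M) = Add(-3, Mul(Rational(1, 3), Add(M, 6))) = Add(-3, Mul(Rational(1, 3), Add(6, M))) = Add(-3, Add(2, Mul(Rational(1, 3), M))) = Add(-1, Mul(Rational(1, 3), M)))
Function('s')(W, S) = Mul(-2, W)
Function('c')(q, C) = Pow(Add(Pow(C, 2), Pow(q, 2)), Rational(1, 2))
Mul(Function('c')(Function('s')(4, -3), Add(-1, 4)), Add(Mul(-12, Function('y')(5)), 123)) = Mul(Pow(Add(Pow(Add(-1, 4), 2), Pow(Mul(-2, 4), 2)), Rational(1, 2)), Add(Mul(-12, Add(-1, Mul(Rational(1, 3), 5))), 123)) = Mul(Pow(Add(Pow(3, 2), Pow(-8, 2)), Rational(1, 2)), Add(Mul(-12, Add(-1, Rational(5, 3))), 123)) = Mul(Pow(Add(9, 64), Rational(1, 2)), Add(Mul(-12, Rational(2, 3)), 123)) = Mul(Pow(73, Rational(1, 2)), Add(-8, 123)) = Mul(Pow(73, Rational(1, 2)), 115) = Mul(115, Pow(73, Rational(1, 2)))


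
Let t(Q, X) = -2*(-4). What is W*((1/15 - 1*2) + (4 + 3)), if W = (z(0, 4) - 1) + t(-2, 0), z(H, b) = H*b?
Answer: 532/15 ≈ 35.467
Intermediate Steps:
t(Q, X) = 8
W = 7 (W = (0*4 - 1) + 8 = (0 - 1) + 8 = -1 + 8 = 7)
W*((1/15 - 1*2) + (4 + 3)) = 7*((1/15 - 1*2) + (4 + 3)) = 7*((1/15 - 2) + 7) = 7*(-29/15 + 7) = 7*(76/15) = 532/15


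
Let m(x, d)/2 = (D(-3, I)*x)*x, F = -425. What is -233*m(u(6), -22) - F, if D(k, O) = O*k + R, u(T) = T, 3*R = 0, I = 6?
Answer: 302393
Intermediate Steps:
R = 0 (R = (⅓)*0 = 0)
D(k, O) = O*k (D(k, O) = O*k + 0 = O*k)
m(x, d) = -36*x² (m(x, d) = 2*(((6*(-3))*x)*x) = 2*((-18*x)*x) = 2*(-18*x²) = -36*x²)
-233*m(u(6), -22) - F = -(-8388)*6² - 1*(-425) = -(-8388)*36 + 425 = -233*(-1296) + 425 = 301968 + 425 = 302393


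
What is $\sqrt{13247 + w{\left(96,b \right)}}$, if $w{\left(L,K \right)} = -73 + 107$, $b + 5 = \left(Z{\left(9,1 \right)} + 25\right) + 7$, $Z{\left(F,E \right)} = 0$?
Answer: $\sqrt{13281} \approx 115.24$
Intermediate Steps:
$b = 27$ ($b = -5 + \left(\left(0 + 25\right) + 7\right) = -5 + \left(25 + 7\right) = -5 + 32 = 27$)
$w{\left(L,K \right)} = 34$
$\sqrt{13247 + w{\left(96,b \right)}} = \sqrt{13247 + 34} = \sqrt{13281}$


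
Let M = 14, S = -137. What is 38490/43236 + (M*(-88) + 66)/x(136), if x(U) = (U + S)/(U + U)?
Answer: 2285403727/7206 ≈ 3.1715e+5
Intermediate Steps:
x(U) = (-137 + U)/(2*U) (x(U) = (U - 137)/(U + U) = (-137 + U)/((2*U)) = (-137 + U)*(1/(2*U)) = (-137 + U)/(2*U))
38490/43236 + (M*(-88) + 66)/x(136) = 38490/43236 + (14*(-88) + 66)/(((1/2)*(-137 + 136)/136)) = 38490*(1/43236) + (-1232 + 66)/(((1/2)*(1/136)*(-1))) = 6415/7206 - 1166/(-1/272) = 6415/7206 - 1166*(-272) = 6415/7206 + 317152 = 2285403727/7206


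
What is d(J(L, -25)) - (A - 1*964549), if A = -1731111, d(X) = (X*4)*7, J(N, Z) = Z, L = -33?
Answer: 2694960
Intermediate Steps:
d(X) = 28*X (d(X) = (4*X)*7 = 28*X)
d(J(L, -25)) - (A - 1*964549) = 28*(-25) - (-1731111 - 1*964549) = -700 - (-1731111 - 964549) = -700 - 1*(-2695660) = -700 + 2695660 = 2694960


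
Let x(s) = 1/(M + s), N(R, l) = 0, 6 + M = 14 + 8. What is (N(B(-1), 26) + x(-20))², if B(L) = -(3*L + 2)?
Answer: 1/16 ≈ 0.062500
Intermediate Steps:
M = 16 (M = -6 + (14 + 8) = -6 + 22 = 16)
B(L) = -2 - 3*L (B(L) = -(2 + 3*L) = -2 - 3*L)
x(s) = 1/(16 + s)
(N(B(-1), 26) + x(-20))² = (0 + 1/(16 - 20))² = (0 + 1/(-4))² = (0 - ¼)² = (-¼)² = 1/16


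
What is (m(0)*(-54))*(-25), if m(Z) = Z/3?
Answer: 0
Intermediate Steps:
m(Z) = Z/3 (m(Z) = Z*(⅓) = Z/3)
(m(0)*(-54))*(-25) = (((⅓)*0)*(-54))*(-25) = (0*(-54))*(-25) = 0*(-25) = 0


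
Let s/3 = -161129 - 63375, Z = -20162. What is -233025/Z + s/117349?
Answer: 13765901781/2365990538 ≈ 5.8182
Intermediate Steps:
s = -673512 (s = 3*(-161129 - 63375) = 3*(-224504) = -673512)
-233025/Z + s/117349 = -233025/(-20162) - 673512/117349 = -233025*(-1/20162) - 673512*1/117349 = 233025/20162 - 673512/117349 = 13765901781/2365990538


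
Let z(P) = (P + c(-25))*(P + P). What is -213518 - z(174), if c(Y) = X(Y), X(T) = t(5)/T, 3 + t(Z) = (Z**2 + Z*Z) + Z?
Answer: -6833654/25 ≈ -2.7335e+5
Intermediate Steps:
t(Z) = -3 + Z + 2*Z**2 (t(Z) = -3 + ((Z**2 + Z*Z) + Z) = -3 + ((Z**2 + Z**2) + Z) = -3 + (2*Z**2 + Z) = -3 + (Z + 2*Z**2) = -3 + Z + 2*Z**2)
X(T) = 52/T (X(T) = (-3 + 5 + 2*5**2)/T = (-3 + 5 + 2*25)/T = (-3 + 5 + 50)/T = 52/T)
c(Y) = 52/Y
z(P) = 2*P*(-52/25 + P) (z(P) = (P + 52/(-25))*(P + P) = (P + 52*(-1/25))*(2*P) = (P - 52/25)*(2*P) = (-52/25 + P)*(2*P) = 2*P*(-52/25 + P))
-213518 - z(174) = -213518 - 2*174*(-52 + 25*174)/25 = -213518 - 2*174*(-52 + 4350)/25 = -213518 - 2*174*4298/25 = -213518 - 1*1495704/25 = -213518 - 1495704/25 = -6833654/25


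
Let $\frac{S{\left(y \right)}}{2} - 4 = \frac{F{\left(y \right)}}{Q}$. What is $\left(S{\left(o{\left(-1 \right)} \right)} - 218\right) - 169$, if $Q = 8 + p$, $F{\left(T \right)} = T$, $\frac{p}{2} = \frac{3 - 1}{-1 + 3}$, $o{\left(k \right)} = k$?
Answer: $- \frac{1896}{5} \approx -379.2$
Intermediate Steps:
$p = 2$ ($p = 2 \frac{3 - 1}{-1 + 3} = 2 \cdot \frac{2}{2} = 2 \cdot 2 \cdot \frac{1}{2} = 2 \cdot 1 = 2$)
$Q = 10$ ($Q = 8 + 2 = 10$)
$S{\left(y \right)} = 8 + \frac{y}{5}$ ($S{\left(y \right)} = 8 + 2 \frac{y}{10} = 8 + \frac{y}{5}$)
$\left(S{\left(o{\left(-1 \right)} \right)} - 218\right) - 169 = \left(\left(8 + \frac{1}{5} \left(-1\right)\right) - 218\right) - 169 = \left(\left(8 - \frac{1}{5}\right) - 218\right) - 169 = \left(\frac{39}{5} - 218\right) - 169 = - \frac{1051}{5} - 169 = - \frac{1896}{5}$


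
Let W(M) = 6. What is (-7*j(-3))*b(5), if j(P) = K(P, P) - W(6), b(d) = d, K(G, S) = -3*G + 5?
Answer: -280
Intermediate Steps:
K(G, S) = 5 - 3*G
j(P) = -1 - 3*P (j(P) = (5 - 3*P) - 1*6 = (5 - 3*P) - 6 = -1 - 3*P)
(-7*j(-3))*b(5) = -7*(-1 - 3*(-3))*5 = -7*(-1 + 9)*5 = -7*8*5 = -56*5 = -280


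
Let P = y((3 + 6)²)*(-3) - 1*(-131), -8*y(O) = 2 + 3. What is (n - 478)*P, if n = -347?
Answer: -876975/8 ≈ -1.0962e+5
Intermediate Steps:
y(O) = -5/8 (y(O) = -(2 + 3)/8 = -⅛*5 = -5/8)
P = 1063/8 (P = -5/8*(-3) - 1*(-131) = 15/8 + 131 = 1063/8 ≈ 132.88)
(n - 478)*P = (-347 - 478)*(1063/8) = -825*1063/8 = -876975/8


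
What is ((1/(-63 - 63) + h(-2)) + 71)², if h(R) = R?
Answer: 75568249/15876 ≈ 4759.9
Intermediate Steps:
((1/(-63 - 63) + h(-2)) + 71)² = ((1/(-63 - 63) - 2) + 71)² = ((1/(-126) - 2) + 71)² = ((-1/126 - 2) + 71)² = (-253/126 + 71)² = (8693/126)² = 75568249/15876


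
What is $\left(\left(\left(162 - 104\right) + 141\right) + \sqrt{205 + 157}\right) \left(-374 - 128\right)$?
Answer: $-99898 - 502 \sqrt{362} \approx -1.0945 \cdot 10^{5}$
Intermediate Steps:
$\left(\left(\left(162 - 104\right) + 141\right) + \sqrt{205 + 157}\right) \left(-374 - 128\right) = \left(\left(58 + 141\right) + \sqrt{362}\right) \left(-502\right) = \left(199 + \sqrt{362}\right) \left(-502\right) = -99898 - 502 \sqrt{362}$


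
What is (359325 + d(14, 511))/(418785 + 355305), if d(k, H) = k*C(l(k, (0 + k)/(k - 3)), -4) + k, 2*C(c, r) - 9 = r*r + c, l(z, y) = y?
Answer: 32416/69795 ≈ 0.46445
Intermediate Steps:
C(c, r) = 9/2 + c/2 + r²/2 (C(c, r) = 9/2 + (r*r + c)/2 = 9/2 + (r² + c)/2 = 9/2 + (c + r²)/2 = 9/2 + (c/2 + r²/2) = 9/2 + c/2 + r²/2)
d(k, H) = k + k*(25/2 + k/(2*(-3 + k))) (d(k, H) = k*(9/2 + ((0 + k)/(k - 3))/2 + (½)*(-4)²) + k = k*(9/2 + (k/(-3 + k))/2 + (½)*16) + k = k*(9/2 + k/(2*(-3 + k)) + 8) + k = k*(25/2 + k/(2*(-3 + k))) + k = k + k*(25/2 + k/(2*(-3 + k))))
(359325 + d(14, 511))/(418785 + 355305) = (359325 + (½)*14*(-81 + 28*14)/(-3 + 14))/(418785 + 355305) = (359325 + (½)*14*(-81 + 392)/11)/774090 = (359325 + (½)*14*(1/11)*311)*(1/774090) = (359325 + 2177/11)*(1/774090) = (3954752/11)*(1/774090) = 32416/69795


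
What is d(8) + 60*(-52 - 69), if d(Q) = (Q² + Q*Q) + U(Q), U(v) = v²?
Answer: -7068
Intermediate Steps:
d(Q) = 3*Q² (d(Q) = (Q² + Q*Q) + Q² = (Q² + Q²) + Q² = 2*Q² + Q² = 3*Q²)
d(8) + 60*(-52 - 69) = 3*8² + 60*(-52 - 69) = 3*64 + 60*(-121) = 192 - 7260 = -7068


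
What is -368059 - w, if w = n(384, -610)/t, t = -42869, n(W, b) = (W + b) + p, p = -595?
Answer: -15778322092/42869 ≈ -3.6806e+5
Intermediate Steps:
n(W, b) = -595 + W + b (n(W, b) = (W + b) - 595 = -595 + W + b)
w = 821/42869 (w = (-595 + 384 - 610)/(-42869) = -821*(-1/42869) = 821/42869 ≈ 0.019151)
-368059 - w = -368059 - 1*821/42869 = -368059 - 821/42869 = -15778322092/42869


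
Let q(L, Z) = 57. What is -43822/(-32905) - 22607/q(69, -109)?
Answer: -741385481/1875585 ≈ -395.28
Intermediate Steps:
-43822/(-32905) - 22607/q(69, -109) = -43822/(-32905) - 22607/57 = -43822*(-1/32905) - 22607*1/57 = 43822/32905 - 22607/57 = -741385481/1875585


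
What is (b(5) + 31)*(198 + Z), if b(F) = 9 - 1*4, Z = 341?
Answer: 19404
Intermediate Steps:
b(F) = 5 (b(F) = 9 - 4 = 5)
(b(5) + 31)*(198 + Z) = (5 + 31)*(198 + 341) = 36*539 = 19404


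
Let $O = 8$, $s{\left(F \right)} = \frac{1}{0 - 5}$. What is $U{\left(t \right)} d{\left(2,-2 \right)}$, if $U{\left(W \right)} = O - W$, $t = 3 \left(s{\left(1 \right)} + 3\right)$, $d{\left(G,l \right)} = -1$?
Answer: $\frac{2}{5} \approx 0.4$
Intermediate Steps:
$s{\left(F \right)} = - \frac{1}{5}$ ($s{\left(F \right)} = \frac{1}{-5} = - \frac{1}{5}$)
$t = \frac{42}{5}$ ($t = 3 \left(- \frac{1}{5} + 3\right) = 3 \cdot \frac{14}{5} = \frac{42}{5} \approx 8.4$)
$U{\left(W \right)} = 8 - W$
$U{\left(t \right)} d{\left(2,-2 \right)} = \left(8 - \frac{42}{5}\right) \left(-1\right) = \left(- \frac{2}{5}\right) \left(-1\right) = \frac{2}{5}$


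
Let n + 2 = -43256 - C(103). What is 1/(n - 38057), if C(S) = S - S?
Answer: -1/81315 ≈ -1.2298e-5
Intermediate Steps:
C(S) = 0
n = -43258 (n = -2 + (-43256 - 1*0) = -2 + (-43256 + 0) = -2 - 43256 = -43258)
1/(n - 38057) = 1/(-43258 - 38057) = 1/(-81315) = -1/81315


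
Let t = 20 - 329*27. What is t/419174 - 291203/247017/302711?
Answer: -662850789966403/31343636542230138 ≈ -0.021148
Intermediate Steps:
t = -8863 (t = 20 - 8883 = -8863)
t/419174 - 291203/247017/302711 = -8863/419174 - 291203/247017/302711 = -8863*1/419174 - 291203*1/247017*(1/302711) = -8863/419174 - 291203/247017*1/302711 = -8863/419174 - 291203/74774763087 = -662850789966403/31343636542230138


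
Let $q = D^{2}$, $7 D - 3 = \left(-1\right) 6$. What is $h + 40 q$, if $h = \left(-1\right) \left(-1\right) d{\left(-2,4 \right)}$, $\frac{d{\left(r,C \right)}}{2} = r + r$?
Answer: $- \frac{32}{49} \approx -0.65306$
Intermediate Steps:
$D = - \frac{3}{7}$ ($D = \frac{3}{7} + \frac{\left(-1\right) 6}{7} = \frac{3}{7} + \frac{1}{7} \left(-6\right) = \frac{3}{7} - \frac{6}{7} = - \frac{3}{7} \approx -0.42857$)
$d{\left(r,C \right)} = 4 r$ ($d{\left(r,C \right)} = 2 \left(r + r\right) = 2 \cdot 2 r = 4 r$)
$q = \frac{9}{49}$ ($q = \left(- \frac{3}{7}\right)^{2} = \frac{9}{49} \approx 0.18367$)
$h = -8$ ($h = \left(-1\right) \left(-1\right) 4 \left(-2\right) = 1 \left(-8\right) = -8$)
$h + 40 q = -8 + 40 \cdot \frac{9}{49} = -8 + \frac{360}{49} = - \frac{32}{49}$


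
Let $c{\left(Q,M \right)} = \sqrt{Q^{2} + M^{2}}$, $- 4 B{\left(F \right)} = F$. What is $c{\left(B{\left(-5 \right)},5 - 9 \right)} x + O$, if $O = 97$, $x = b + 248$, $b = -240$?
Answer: $97 + 2 \sqrt{281} \approx 130.53$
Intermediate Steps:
$B{\left(F \right)} = - \frac{F}{4}$
$x = 8$ ($x = -240 + 248 = 8$)
$c{\left(Q,M \right)} = \sqrt{M^{2} + Q^{2}}$
$c{\left(B{\left(-5 \right)},5 - 9 \right)} x + O = \sqrt{\left(5 - 9\right)^{2} + \left(\left(- \frac{1}{4}\right) \left(-5\right)\right)^{2}} \cdot 8 + 97 = \sqrt{\left(-4\right)^{2} + \left(\frac{5}{4}\right)^{2}} \cdot 8 + 97 = \sqrt{16 + \frac{25}{16}} \cdot 8 + 97 = \sqrt{\frac{281}{16}} \cdot 8 + 97 = \frac{\sqrt{281}}{4} \cdot 8 + 97 = 2 \sqrt{281} + 97 = 97 + 2 \sqrt{281}$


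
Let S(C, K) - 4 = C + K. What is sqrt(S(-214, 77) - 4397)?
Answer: I*sqrt(4530) ≈ 67.305*I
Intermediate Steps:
S(C, K) = 4 + C + K (S(C, K) = 4 + (C + K) = 4 + C + K)
sqrt(S(-214, 77) - 4397) = sqrt((4 - 214 + 77) - 4397) = sqrt(-133 - 4397) = sqrt(-4530) = I*sqrt(4530)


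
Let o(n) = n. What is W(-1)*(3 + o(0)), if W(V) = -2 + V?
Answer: -9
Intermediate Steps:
W(-1)*(3 + o(0)) = (-2 - 1)*(3 + 0) = -3*3 = -9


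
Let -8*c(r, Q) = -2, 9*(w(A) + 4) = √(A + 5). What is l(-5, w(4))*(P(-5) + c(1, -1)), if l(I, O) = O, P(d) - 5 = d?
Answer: -11/12 ≈ -0.91667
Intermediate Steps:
w(A) = -4 + √(5 + A)/9 (w(A) = -4 + √(A + 5)/9 = -4 + √(5 + A)/9)
P(d) = 5 + d
c(r, Q) = ¼ (c(r, Q) = -⅛*(-2) = ¼)
l(-5, w(4))*(P(-5) + c(1, -1)) = (-4 + √(5 + 4)/9)*((5 - 5) + ¼) = (-4 + √9/9)*(0 + ¼) = (-4 + (⅑)*3)*(¼) = (-4 + ⅓)*(¼) = -11/3*¼ = -11/12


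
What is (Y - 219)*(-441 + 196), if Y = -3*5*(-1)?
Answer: 49980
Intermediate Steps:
Y = 15 (Y = -15*(-1) = 15)
(Y - 219)*(-441 + 196) = (15 - 219)*(-441 + 196) = -204*(-245) = 49980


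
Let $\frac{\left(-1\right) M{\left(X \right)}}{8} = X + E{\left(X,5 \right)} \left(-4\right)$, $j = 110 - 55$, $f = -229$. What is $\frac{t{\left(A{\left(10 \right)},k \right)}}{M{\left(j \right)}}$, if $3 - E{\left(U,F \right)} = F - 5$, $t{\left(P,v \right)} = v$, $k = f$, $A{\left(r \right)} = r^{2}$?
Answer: $\frac{229}{344} \approx 0.6657$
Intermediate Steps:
$k = -229$
$E{\left(U,F \right)} = 8 - F$ ($E{\left(U,F \right)} = 3 - \left(F - 5\right) = 3 - \left(-5 + F\right) = 8 - F$)
$j = 55$ ($j = 110 - 55 = 55$)
$M{\left(X \right)} = 96 - 8 X$ ($M{\left(X \right)} = - 8 \left(X + \left(8 - 5\right) \left(-4\right)\right) = - 8 \left(X + 3 \left(-4\right)\right) = - 8 \left(X - 12\right) = - 8 \left(-12 + X\right) = 96 - 8 X$)
$\frac{t{\left(A{\left(10 \right)},k \right)}}{M{\left(j \right)}} = - \frac{229}{96 - 440} = - \frac{229}{-344} = \left(-229\right) \left(- \frac{1}{344}\right) = \frac{229}{344}$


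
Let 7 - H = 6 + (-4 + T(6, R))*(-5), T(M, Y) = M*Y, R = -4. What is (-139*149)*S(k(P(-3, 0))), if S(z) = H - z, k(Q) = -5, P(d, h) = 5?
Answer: 2775274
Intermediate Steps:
H = -139 (H = 7 - (6 + (-4 + 6*(-4))*(-5)) = 7 - (6 + (-4 - 24)*(-5)) = 7 - (6 - 28*(-5)) = 7 - (6 + 140) = 7 - 1*146 = 7 - 146 = -139)
S(z) = -139 - z
(-139*149)*S(k(P(-3, 0))) = (-139*149)*(-139 - 1*(-5)) = -20711*(-139 + 5) = -20711*(-134) = 2775274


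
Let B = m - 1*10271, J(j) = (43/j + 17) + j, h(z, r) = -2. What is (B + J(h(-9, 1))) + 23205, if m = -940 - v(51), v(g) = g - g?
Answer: 23975/2 ≈ 11988.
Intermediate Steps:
v(g) = 0
m = -940 (m = -940 - 1*0 = -940 + 0 = -940)
J(j) = 17 + j + 43/j (J(j) = (17 + 43/j) + j = 17 + j + 43/j)
B = -11211 (B = -940 - 1*10271 = -940 - 10271 = -11211)
(B + J(h(-9, 1))) + 23205 = (-11211 + (17 - 2 + 43/(-2))) + 23205 = (-11211 + (17 - 2 + 43*(-½))) + 23205 = (-11211 + (17 - 2 - 43/2)) + 23205 = (-11211 - 13/2) + 23205 = -22435/2 + 23205 = 23975/2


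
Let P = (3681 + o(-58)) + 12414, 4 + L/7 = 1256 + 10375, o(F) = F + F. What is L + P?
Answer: 97368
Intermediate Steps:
o(F) = 2*F
L = 81389 (L = -28 + 7*(1256 + 10375) = -28 + 7*11631 = -28 + 81417 = 81389)
P = 15979 (P = (3681 + 2*(-58)) + 12414 = (3681 - 116) + 12414 = 3565 + 12414 = 15979)
L + P = 81389 + 15979 = 97368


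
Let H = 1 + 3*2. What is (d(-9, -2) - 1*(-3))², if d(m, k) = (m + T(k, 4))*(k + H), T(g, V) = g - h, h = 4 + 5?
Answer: 9409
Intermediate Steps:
h = 9
H = 7 (H = 1 + 6 = 7)
T(g, V) = -9 + g (T(g, V) = g - 1*9 = g - 9 = -9 + g)
d(m, k) = (7 + k)*(-9 + k + m) (d(m, k) = (m + (-9 + k))*(k + 7) = (-9 + k + m)*(7 + k) = (7 + k)*(-9 + k + m))
(d(-9, -2) - 1*(-3))² = ((-63 + (-2)² - 2*(-2) + 7*(-9) - 2*(-9)) - 1*(-3))² = ((-63 + 4 + 4 - 63 + 18) + 3)² = (-100 + 3)² = (-97)² = 9409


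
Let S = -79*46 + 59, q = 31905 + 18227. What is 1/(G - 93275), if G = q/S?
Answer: -3575/333508257 ≈ -1.0719e-5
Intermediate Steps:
q = 50132
S = -3575 (S = -3634 + 59 = -3575)
G = -50132/3575 (G = 50132/(-3575) = 50132*(-1/3575) = -50132/3575 ≈ -14.023)
1/(G - 93275) = 1/(-50132/3575 - 93275) = 1/(-333508257/3575) = -3575/333508257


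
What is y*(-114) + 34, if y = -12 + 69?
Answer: -6464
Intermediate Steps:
y = 57
y*(-114) + 34 = 57*(-114) + 34 = -6498 + 34 = -6464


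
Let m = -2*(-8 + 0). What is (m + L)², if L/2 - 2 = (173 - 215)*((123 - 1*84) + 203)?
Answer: 412414864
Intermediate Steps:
L = -20324 (L = 4 + 2*((173 - 215)*((123 - 1*84) + 203)) = 4 + 2*(-42*((123 - 84) + 203)) = 4 + 2*(-42*(39 + 203)) = 4 + 2*(-42*242) = 4 + 2*(-10164) = 4 - 20328 = -20324)
m = 16 (m = -2*(-8) = 16)
(m + L)² = (16 - 20324)² = (-20308)² = 412414864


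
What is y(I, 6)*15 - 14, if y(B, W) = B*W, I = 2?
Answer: 166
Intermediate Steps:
y(I, 6)*15 - 14 = (2*6)*15 - 14 = 12*15 - 14 = 180 - 14 = 166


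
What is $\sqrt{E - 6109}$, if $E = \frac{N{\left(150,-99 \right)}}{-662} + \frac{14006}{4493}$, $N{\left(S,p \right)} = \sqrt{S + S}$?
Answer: $\frac{\sqrt{-13504461840394863 - 33409566095 \sqrt{3}}}{1487183} \approx 78.14 i$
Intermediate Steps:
$N{\left(S,p \right)} = \sqrt{2} \sqrt{S}$ ($N{\left(S,p \right)} = \sqrt{2 S} = \sqrt{2} \sqrt{S}$)
$E = \frac{14006}{4493} - \frac{5 \sqrt{3}}{331}$ ($E = \frac{\sqrt{2} \sqrt{150}}{-662} + \frac{14006}{4493} = \sqrt{2} \cdot 5 \sqrt{6} \left(- \frac{1}{662}\right) + 14006 \cdot \frac{1}{4493} = 10 \sqrt{3} \left(- \frac{1}{662}\right) + \frac{14006}{4493} = - \frac{5 \sqrt{3}}{331} + \frac{14006}{4493} = \frac{14006}{4493} - \frac{5 \sqrt{3}}{331} \approx 3.0911$)
$\sqrt{E - 6109} = \sqrt{\left(\frac{14006}{4493} - \frac{5 \sqrt{3}}{331}\right) - 6109} = \sqrt{- \frac{27433731}{4493} - \frac{5 \sqrt{3}}{331}}$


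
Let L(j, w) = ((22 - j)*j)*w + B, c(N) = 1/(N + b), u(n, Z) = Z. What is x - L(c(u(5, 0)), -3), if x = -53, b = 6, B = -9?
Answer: -397/12 ≈ -33.083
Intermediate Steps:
c(N) = 1/(6 + N) (c(N) = 1/(N + 6) = 1/(6 + N))
L(j, w) = -9 + j*w*(22 - j) (L(j, w) = ((22 - j)*j)*w - 9 = (j*(22 - j))*w - 9 = j*w*(22 - j) - 9 = -9 + j*w*(22 - j))
x - L(c(u(5, 0)), -3) = -53 - (-9 - 1*(-3)*(1/(6 + 0))**2 + 22*(-3)/(6 + 0)) = -53 - (-9 - 1*(-3)*(1/6)**2 + 22*(-3)/6) = -53 - (-9 - 1*(-3)*(1/6)**2 + 22*(1/6)*(-3)) = -53 - (-9 - 1*(-3)*1/36 - 11) = -53 - (-9 + 1/12 - 11) = -53 - 1*(-239/12) = -53 + 239/12 = -397/12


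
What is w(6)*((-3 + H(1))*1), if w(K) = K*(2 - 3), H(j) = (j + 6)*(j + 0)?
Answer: -24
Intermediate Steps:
H(j) = j*(6 + j) (H(j) = (6 + j)*j = j*(6 + j))
w(K) = -K (w(K) = K*(-1) = -K)
w(6)*((-3 + H(1))*1) = (-1*6)*((-3 + 1*(6 + 1))*1) = -6*(-3 + 1*7) = -6*(-3 + 7) = -24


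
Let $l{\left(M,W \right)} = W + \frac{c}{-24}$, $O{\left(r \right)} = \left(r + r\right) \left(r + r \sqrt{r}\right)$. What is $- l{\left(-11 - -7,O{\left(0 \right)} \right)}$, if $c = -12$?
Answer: $- \frac{1}{2} \approx -0.5$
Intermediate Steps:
$O{\left(r \right)} = 2 r \left(r + r^{\frac{3}{2}}\right)$
$l{\left(M,W \right)} = \frac{1}{2} + W$ ($l{\left(M,W \right)} = W - \frac{12}{-24} = W - - \frac{1}{2} = W + \frac{1}{2} = \frac{1}{2} + W$)
$- l{\left(-11 - -7,O{\left(0 \right)} \right)} = - (\frac{1}{2} + \left(2 \cdot 0^{2} + 2 \cdot 0^{\frac{5}{2}}\right)) = - (\frac{1}{2} + \left(2 \cdot 0 + 2 \cdot 0\right)) = - (\frac{1}{2} + \left(0 + 0\right)) = - (\frac{1}{2} + 0) = \left(-1\right) \frac{1}{2} = - \frac{1}{2}$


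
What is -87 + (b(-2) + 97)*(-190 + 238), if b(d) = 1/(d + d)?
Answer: 4557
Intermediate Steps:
b(d) = 1/(2*d)
-87 + (b(-2) + 97)*(-190 + 238) = -87 + ((½)/(-2) + 97)*(-190 + 238) = -87 + ((½)*(-½) + 97)*48 = -87 + (-¼ + 97)*48 = -87 + (387/4)*48 = -87 + 4644 = 4557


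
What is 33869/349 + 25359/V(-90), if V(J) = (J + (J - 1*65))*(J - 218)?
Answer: 2564605031/26335540 ≈ 97.382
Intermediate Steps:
V(J) = (-218 + J)*(-65 + 2*J) (V(J) = (J + (J - 65))*(-218 + J) = (J + (-65 + J))*(-218 + J) = (-65 + 2*J)*(-218 + J) = (-218 + J)*(-65 + 2*J))
33869/349 + 25359/V(-90) = 33869/349 + 25359/(14170 - 501*(-90) + 2*(-90)**2) = 33869*(1/349) + 25359/(14170 + 45090 + 2*8100) = 33869/349 + 25359/(14170 + 45090 + 16200) = 33869/349 + 25359/75460 = 2564605031/26335540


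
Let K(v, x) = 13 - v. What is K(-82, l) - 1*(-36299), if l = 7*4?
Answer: 36394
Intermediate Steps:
l = 28
K(-82, l) - 1*(-36299) = (13 - 1*(-82)) - 1*(-36299) = (13 + 82) + 36299 = 95 + 36299 = 36394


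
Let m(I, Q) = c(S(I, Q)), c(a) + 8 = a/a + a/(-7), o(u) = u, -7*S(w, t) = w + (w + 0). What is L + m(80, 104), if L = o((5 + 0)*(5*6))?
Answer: 7167/49 ≈ 146.27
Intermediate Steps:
S(w, t) = -2*w/7 (S(w, t) = -(w + (w + 0))/7 = -(w + w)/7 = -2*w/7)
c(a) = -7 - a/7 (c(a) = -8 + (a/a + a/(-7)) = -8 + (1 + a*(-⅐)) = -8 + (1 - a/7) = -7 - a/7)
m(I, Q) = -7 + 2*I/49 (m(I, Q) = -7 - (-2)*I/49 = -7 + 2*I/49)
L = 150 (L = (5 + 0)*(5*6) = 5*30 = 150)
L + m(80, 104) = 150 + (-7 + (2/49)*80) = 150 + (-7 + 160/49) = 150 - 183/49 = 7167/49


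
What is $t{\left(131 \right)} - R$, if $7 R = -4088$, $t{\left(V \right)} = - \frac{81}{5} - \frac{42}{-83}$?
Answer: $\frac{235847}{415} \approx 568.31$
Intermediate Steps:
$t{\left(V \right)} = - \frac{6513}{415}$ ($t{\left(V \right)} = \left(-81\right) \frac{1}{5} - - \frac{42}{83} = - \frac{81}{5} + \frac{42}{83} = - \frac{6513}{415}$)
$R = -584$ ($R = \frac{1}{7} \left(-4088\right) = -584$)
$t{\left(131 \right)} - R = - \frac{6513}{415} - -584 = - \frac{6513}{415} + 584 = \frac{235847}{415}$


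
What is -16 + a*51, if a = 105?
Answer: 5339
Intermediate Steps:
-16 + a*51 = -16 + 105*51 = -16 + 5355 = 5339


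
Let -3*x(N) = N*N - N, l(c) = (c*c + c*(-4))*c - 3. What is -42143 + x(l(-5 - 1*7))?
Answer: -1816995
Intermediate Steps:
l(c) = -3 + c*(c**2 - 4*c) (l(c) = (c**2 - 4*c)*c - 3 = c*(c**2 - 4*c) - 3 = -3 + c*(c**2 - 4*c))
x(N) = -N**2/3 + N/3 (x(N) = -(N*N - N)/3 = -(N**2 - N)/3 = -N**2/3 + N/3)
-42143 + x(l(-5 - 1*7)) = -42143 + (-3 + (-5 - 1*7)**3 - 4*(-5 - 1*7)**2)*(1 - (-3 + (-5 - 1*7)**3 - 4*(-5 - 1*7)**2))/3 = -42143 + (-3 + (-5 - 7)**3 - 4*(-5 - 7)**2)*(1 - (-3 + (-5 - 7)**3 - 4*(-5 - 7)**2))/3 = -42143 + (-3 + (-12)**3 - 4*(-12)**2)*(1 - (-3 + (-12)**3 - 4*(-12)**2))/3 = -42143 + (-3 - 1728 - 4*144)*(1 - (-3 - 1728 - 4*144))/3 = -42143 + (-3 - 1728 - 576)*(1 - (-3 - 1728 - 576))/3 = -42143 + (1/3)*(-2307)*(1 - 1*(-2307)) = -42143 + (1/3)*(-2307)*(1 + 2307) = -42143 + (1/3)*(-2307)*2308 = -42143 - 1774852 = -1816995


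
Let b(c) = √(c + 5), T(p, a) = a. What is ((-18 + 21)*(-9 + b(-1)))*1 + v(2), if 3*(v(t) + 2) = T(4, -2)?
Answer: -71/3 ≈ -23.667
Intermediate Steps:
b(c) = √(5 + c)
v(t) = -8/3 (v(t) = -2 + (⅓)*(-2) = -2 - ⅔ = -8/3)
((-18 + 21)*(-9 + b(-1)))*1 + v(2) = ((-18 + 21)*(-9 + √(5 - 1)))*1 - 8/3 = (3*(-9 + √4))*1 - 8/3 = (3*(-9 + 2))*1 - 8/3 = (3*(-7))*1 - 8/3 = -21*1 - 8/3 = -21 - 8/3 = -71/3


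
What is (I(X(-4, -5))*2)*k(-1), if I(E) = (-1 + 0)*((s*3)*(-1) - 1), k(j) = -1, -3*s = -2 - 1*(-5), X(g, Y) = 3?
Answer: 4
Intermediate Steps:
s = -1 (s = -(-2 - 1*(-5))/3 = -(-2 + 5)/3 = -1/3*3 = -1)
I(E) = -2 (I(E) = (-1 + 0)*(-1*3*(-1) - 1) = -(-3*(-1) - 1) = -(3 - 1) = -1*2 = -2)
(I(X(-4, -5))*2)*k(-1) = -2*2*(-1) = -4*(-1) = 4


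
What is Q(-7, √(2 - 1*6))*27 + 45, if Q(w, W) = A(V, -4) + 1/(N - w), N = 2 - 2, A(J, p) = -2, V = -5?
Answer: -36/7 ≈ -5.1429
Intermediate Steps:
N = 0
Q(w, W) = -2 - 1/w (Q(w, W) = -2 + 1/(0 - w) = -2 + 1/(-w) = -2 - 1/w)
Q(-7, √(2 - 1*6))*27 + 45 = (-2 - 1/(-7))*27 + 45 = (-2 - 1*(-⅐))*27 + 45 = (-2 + ⅐)*27 + 45 = -13/7*27 + 45 = -351/7 + 45 = -36/7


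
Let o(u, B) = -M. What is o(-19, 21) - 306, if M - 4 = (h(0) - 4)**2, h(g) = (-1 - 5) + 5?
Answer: -335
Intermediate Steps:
h(g) = -1 (h(g) = -6 + 5 = -1)
M = 29 (M = 4 + (-1 - 4)**2 = 4 + (-5)**2 = 4 + 25 = 29)
o(u, B) = -29 (o(u, B) = -1*29 = -29)
o(-19, 21) - 306 = -29 - 306 = -335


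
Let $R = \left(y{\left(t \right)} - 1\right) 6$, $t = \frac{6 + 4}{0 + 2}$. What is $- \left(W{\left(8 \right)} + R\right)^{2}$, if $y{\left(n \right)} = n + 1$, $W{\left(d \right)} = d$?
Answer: $-1444$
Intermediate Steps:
$t = 5$ ($t = \frac{10}{2} = 10 \cdot \frac{1}{2} = 5$)
$y{\left(n \right)} = 1 + n$
$R = 30$ ($R = \left(\left(1 + 5\right) - 1\right) 6 = \left(6 - 1\right) 6 = 5 \cdot 6 = 30$)
$- \left(W{\left(8 \right)} + R\right)^{2} = - \left(8 + 30\right)^{2} = - 38^{2} = \left(-1\right) 1444 = -1444$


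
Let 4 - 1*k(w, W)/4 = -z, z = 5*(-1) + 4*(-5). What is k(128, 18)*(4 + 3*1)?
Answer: -588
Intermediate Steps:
z = -25 (z = -5 - 20 = -25)
k(w, W) = -84 (k(w, W) = 16 - (-4)*(-25) = 16 - 4*25 = 16 - 100 = -84)
k(128, 18)*(4 + 3*1) = -84*(4 + 3*1) = -84*(4 + 3) = -84*7 = -588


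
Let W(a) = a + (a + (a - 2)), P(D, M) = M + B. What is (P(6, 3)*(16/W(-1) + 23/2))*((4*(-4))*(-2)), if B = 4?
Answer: 9296/5 ≈ 1859.2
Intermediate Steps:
P(D, M) = 4 + M (P(D, M) = M + 4 = 4 + M)
W(a) = -2 + 3*a (W(a) = a + (a + (-2 + a)) = a + (-2 + 2*a) = -2 + 3*a)
(P(6, 3)*(16/W(-1) + 23/2))*((4*(-4))*(-2)) = ((4 + 3)*(16/(-2 + 3*(-1)) + 23/2))*((4*(-4))*(-2)) = (7*(16/(-2 - 3) + 23*(1/2)))*(-16*(-2)) = (7*(16/(-5) + 23/2))*32 = (7*(16*(-1/5) + 23/2))*32 = (7*(-16/5 + 23/2))*32 = (7*(83/10))*32 = (581/10)*32 = 9296/5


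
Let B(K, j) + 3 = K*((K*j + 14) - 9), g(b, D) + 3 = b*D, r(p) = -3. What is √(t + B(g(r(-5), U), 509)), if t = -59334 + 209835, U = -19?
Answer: 6*√45417 ≈ 1278.7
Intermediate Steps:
g(b, D) = -3 + D*b (g(b, D) = -3 + b*D = -3 + D*b)
t = 150501
B(K, j) = -3 + K*(5 + K*j) (B(K, j) = -3 + K*((K*j + 14) - 9) = -3 + K*((14 + K*j) - 9) = -3 + K*(5 + K*j))
√(t + B(g(r(-5), U), 509)) = √(150501 + (-3 + 5*(-3 - 19*(-3)) + 509*(-3 - 19*(-3))²)) = √(150501 + (-3 + 5*(-3 + 57) + 509*(-3 + 57)²)) = √(150501 + (-3 + 5*54 + 509*54²)) = √(150501 + (-3 + 270 + 509*2916)) = √(150501 + (-3 + 270 + 1484244)) = √(150501 + 1484511) = √1635012 = 6*√45417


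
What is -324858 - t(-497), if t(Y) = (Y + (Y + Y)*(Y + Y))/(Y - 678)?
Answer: -380720611/1175 ≈ -3.2402e+5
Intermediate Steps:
t(Y) = (Y + 4*Y²)/(-678 + Y) (t(Y) = (Y + (2*Y)*(2*Y))/(-678 + Y) = (Y + 4*Y²)/(-678 + Y))
-324858 - t(-497) = -324858 - (-497)*(1 + 4*(-497))/(-678 - 497) = -324858 - (-497)*(1 - 1988)/(-1175) = -324858 - (-497)*(-1)*(-1987)/1175 = -324858 - 1*(-987539/1175) = -324858 + 987539/1175 = -380720611/1175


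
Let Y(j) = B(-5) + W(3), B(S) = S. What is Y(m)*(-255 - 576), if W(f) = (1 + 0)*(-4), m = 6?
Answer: 7479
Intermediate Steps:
W(f) = -4 (W(f) = 1*(-4) = -4)
Y(j) = -9 (Y(j) = -5 - 4 = -9)
Y(m)*(-255 - 576) = -9*(-255 - 576) = -9*(-831) = 7479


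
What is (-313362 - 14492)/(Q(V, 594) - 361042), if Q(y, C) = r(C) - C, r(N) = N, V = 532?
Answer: 163927/180521 ≈ 0.90808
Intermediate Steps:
Q(y, C) = 0 (Q(y, C) = C - C = 0)
(-313362 - 14492)/(Q(V, 594) - 361042) = (-313362 - 14492)/(0 - 361042) = -327854/(-361042) = -327854*(-1/361042) = 163927/180521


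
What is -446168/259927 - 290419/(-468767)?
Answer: -133661095443/121845200009 ≈ -1.0970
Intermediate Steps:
-446168/259927 - 290419/(-468767) = -446168*1/259927 - 290419*(-1/468767) = -446168/259927 + 290419/468767 = -133661095443/121845200009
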